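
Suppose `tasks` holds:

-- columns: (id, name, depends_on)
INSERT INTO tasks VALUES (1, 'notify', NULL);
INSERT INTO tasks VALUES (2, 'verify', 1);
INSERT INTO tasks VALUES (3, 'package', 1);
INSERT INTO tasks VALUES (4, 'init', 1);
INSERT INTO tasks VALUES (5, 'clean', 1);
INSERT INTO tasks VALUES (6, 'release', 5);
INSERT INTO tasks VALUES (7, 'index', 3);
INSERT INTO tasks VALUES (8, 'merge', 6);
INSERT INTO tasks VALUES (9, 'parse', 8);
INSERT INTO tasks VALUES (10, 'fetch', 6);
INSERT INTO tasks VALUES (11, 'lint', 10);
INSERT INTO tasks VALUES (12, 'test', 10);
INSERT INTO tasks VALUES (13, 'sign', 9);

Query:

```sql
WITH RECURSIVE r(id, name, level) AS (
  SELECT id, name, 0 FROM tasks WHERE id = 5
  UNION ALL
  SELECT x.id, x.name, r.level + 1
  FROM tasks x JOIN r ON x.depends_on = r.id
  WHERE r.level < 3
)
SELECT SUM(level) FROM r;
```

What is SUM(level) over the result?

14

Base: id=5 (clean) at level 0.
Iteration 1: rows with depends_on in {5} -> release (id 6, level 1).
Iteration 2: rows with depends_on in {6} -> merge (id 8, level 2), fetch (id 10, level 2).
Iteration 3: rows with depends_on in {8,10} -> parse (id 9, level 3), lint (id 11, level 3), test (id 12, level 3).
Iteration 4: level < 3 fails for all current rows; recursion stops.
SUM(level) = 0 + 1 + 2 + 2 + 3 + 3 + 3 = 14.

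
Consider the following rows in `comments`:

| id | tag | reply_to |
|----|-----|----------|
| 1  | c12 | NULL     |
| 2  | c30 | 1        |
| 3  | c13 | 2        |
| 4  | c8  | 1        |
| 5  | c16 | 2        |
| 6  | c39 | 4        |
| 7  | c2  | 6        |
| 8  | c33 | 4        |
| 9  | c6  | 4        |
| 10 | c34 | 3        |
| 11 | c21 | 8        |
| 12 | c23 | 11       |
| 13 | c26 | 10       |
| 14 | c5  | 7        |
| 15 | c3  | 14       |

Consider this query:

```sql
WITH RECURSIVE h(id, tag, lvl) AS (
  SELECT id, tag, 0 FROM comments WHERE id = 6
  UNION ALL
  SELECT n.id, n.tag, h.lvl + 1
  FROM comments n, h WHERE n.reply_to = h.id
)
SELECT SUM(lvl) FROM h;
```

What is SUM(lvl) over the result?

Base: id=6 (c39) at lvl 0.
Iteration 1: rows with reply_to in {6} -> c2 (id 7, lvl 1).
Iteration 2: rows with reply_to in {7} -> c5 (id 14, lvl 2).
Iteration 3: rows with reply_to in {14} -> c3 (id 15, lvl 3).
Iteration 4: no rows with reply_to in {15}; recursion stops.
SUM(lvl) = 0 + 1 + 2 + 3 = 6.

6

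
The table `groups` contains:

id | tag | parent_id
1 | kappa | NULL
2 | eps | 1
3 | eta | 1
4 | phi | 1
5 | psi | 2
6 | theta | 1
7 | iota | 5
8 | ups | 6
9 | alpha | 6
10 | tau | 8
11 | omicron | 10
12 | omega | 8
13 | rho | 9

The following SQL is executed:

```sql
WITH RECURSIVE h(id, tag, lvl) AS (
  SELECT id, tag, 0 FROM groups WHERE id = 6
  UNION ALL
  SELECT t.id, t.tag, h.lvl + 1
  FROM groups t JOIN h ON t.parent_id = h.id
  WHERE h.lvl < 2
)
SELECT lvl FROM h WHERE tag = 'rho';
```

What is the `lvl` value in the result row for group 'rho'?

Base: id=6 (theta) at lvl 0.
Iteration 1: rows with parent_id in {6} -> ups (id 8, lvl 1), alpha (id 9, lvl 1).
Iteration 2: rows with parent_id in {8,9} -> tau (id 10, lvl 2), omega (id 12, lvl 2), rho (id 13, lvl 2).
Iteration 3: lvl < 2 fails for all current rows; recursion stops.

2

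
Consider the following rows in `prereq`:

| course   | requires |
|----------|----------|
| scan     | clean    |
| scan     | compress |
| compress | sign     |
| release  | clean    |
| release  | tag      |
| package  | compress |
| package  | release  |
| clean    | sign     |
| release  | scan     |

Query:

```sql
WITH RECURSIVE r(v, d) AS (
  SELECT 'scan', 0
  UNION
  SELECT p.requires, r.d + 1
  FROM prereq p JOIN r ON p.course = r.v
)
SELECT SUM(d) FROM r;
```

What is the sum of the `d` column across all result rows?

4

Base: (scan, d=0).
Iteration 1: edges from {scan} -> (clean, d=1), (compress, d=1).
Iteration 2: edges from {clean,compress} -> (sign, d=2). [UNION drops 1 duplicate row(s)]
Iteration 3: no outgoing edges from {sign}; recursion stops.
SUM(d) = 0 + 1 + 1 + 2 = 4.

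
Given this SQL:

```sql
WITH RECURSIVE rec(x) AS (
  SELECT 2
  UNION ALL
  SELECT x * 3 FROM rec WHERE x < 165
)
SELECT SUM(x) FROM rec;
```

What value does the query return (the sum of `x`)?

728

Base: x=2.
Iteration 1: 2 < 165 holds -> x = 2 * 3 = 6.
Iteration 2: 6 < 165 holds -> x = 6 * 3 = 18.
Iteration 3: 18 < 165 holds -> x = 18 * 3 = 54.
Iteration 4: 54 < 165 holds -> x = 54 * 3 = 162.
Iteration 5: 162 < 165 holds -> x = 162 * 3 = 486.
Iteration 6: 486 < 165 fails; recursion stops.
SUM(x) = 2 + 6 + 18 + 54 + 162 + 486 = 728.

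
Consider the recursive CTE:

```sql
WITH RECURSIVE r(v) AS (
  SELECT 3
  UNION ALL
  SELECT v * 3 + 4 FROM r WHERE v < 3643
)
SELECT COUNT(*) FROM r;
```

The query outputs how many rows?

7

Base: v=3.
Iteration 1: 3 < 3643 holds -> v = 3 * 3 + 4 = 13.
Iteration 2: 13 < 3643 holds -> v = 13 * 3 + 4 = 43.
Iteration 3: 43 < 3643 holds -> v = 43 * 3 + 4 = 133.
Iteration 4: 133 < 3643 holds -> v = 133 * 3 + 4 = 403.
Iteration 5: 403 < 3643 holds -> v = 403 * 3 + 4 = 1213.
Iteration 6: 1213 < 3643 holds -> v = 1213 * 3 + 4 = 3643.
Iteration 7: 3643 < 3643 fails; recursion stops.
Total rows emitted: 7.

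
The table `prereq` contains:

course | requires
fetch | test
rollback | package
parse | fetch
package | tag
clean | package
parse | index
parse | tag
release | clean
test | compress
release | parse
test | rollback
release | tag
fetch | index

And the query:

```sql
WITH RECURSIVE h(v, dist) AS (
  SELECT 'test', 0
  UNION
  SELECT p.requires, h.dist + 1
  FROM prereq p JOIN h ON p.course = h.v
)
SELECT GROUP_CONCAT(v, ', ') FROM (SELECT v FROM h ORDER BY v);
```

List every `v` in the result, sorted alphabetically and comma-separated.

compress, package, rollback, tag, test

Base: (test, dist=0).
Iteration 1: edges from {test} -> (compress, dist=1), (rollback, dist=1).
Iteration 2: edges from {compress,rollback} -> (package, dist=2).
Iteration 3: edges from {package} -> (tag, dist=3).
Iteration 4: no outgoing edges from {tag}; recursion stops.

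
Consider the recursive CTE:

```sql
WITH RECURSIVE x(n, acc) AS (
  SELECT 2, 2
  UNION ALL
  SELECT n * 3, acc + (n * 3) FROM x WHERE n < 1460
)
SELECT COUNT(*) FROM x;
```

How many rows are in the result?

Base: n=2, acc=2.
Iteration 1: 2 < 1460 holds -> n = 2 * 3 = 6, acc = 2 + 6 = 8.
Iteration 2: 6 < 1460 holds -> n = 6 * 3 = 18, acc = 8 + 18 = 26.
Iteration 3: 18 < 1460 holds -> n = 18 * 3 = 54, acc = 26 + 54 = 80.
Iteration 4: 54 < 1460 holds -> n = 54 * 3 = 162, acc = 80 + 162 = 242.
Iteration 5: 162 < 1460 holds -> n = 162 * 3 = 486, acc = 242 + 486 = 728.
Iteration 6: 486 < 1460 holds -> n = 486 * 3 = 1458, acc = 728 + 1458 = 2186.
Iteration 7: 1458 < 1460 holds -> n = 1458 * 3 = 4374, acc = 2186 + 4374 = 6560.
Iteration 8: 4374 < 1460 fails; recursion stops.
Total rows emitted: 8.

8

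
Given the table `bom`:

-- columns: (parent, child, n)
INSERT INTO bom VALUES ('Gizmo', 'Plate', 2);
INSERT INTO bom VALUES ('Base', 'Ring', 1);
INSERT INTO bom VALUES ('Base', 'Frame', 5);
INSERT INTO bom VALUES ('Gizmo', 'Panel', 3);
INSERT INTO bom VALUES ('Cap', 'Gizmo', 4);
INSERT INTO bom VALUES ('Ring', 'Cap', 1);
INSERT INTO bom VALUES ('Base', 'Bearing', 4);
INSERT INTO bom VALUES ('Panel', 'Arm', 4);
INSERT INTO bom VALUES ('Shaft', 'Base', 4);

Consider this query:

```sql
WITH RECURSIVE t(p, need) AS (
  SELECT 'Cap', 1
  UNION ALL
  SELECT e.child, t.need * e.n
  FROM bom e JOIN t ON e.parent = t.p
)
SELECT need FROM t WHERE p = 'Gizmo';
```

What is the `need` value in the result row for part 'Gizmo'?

Base: (Cap, need=1).
Iteration 1: components of {Cap} -> Gizmo = 1*4 = 4.
Iteration 2: components of {Gizmo} -> Panel = 4*3 = 12, Plate = 4*2 = 8.
Iteration 3: components of {Panel,Plate} -> Arm = 12*4 = 48.
Iteration 4: no further components; recursion stops.

4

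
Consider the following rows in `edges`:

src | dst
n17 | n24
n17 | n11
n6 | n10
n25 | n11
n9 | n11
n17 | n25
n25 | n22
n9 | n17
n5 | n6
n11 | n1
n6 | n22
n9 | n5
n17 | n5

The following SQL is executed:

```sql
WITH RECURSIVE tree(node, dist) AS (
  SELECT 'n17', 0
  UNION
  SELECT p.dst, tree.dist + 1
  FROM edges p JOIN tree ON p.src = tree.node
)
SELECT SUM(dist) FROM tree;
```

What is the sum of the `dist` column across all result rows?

Base: (n17, dist=0).
Iteration 1: edges from {n17} -> (n11, dist=1), (n24, dist=1), (n25, dist=1), (n5, dist=1).
Iteration 2: edges from {n11,n24,n25,n5} -> (n1, dist=2), (n11, dist=2), (n22, dist=2), (n6, dist=2).
Iteration 3: edges from {n1,n11,n22,n6} -> (n1, dist=3), (n10, dist=3), (n22, dist=3).
Iteration 4: no outgoing edges from {n1,n10,n22}; recursion stops.
SUM(dist) = 0 + 1 + 1 + 1 + 1 + 2 + 2 + 2 + 2 + 3 + 3 + 3 = 21.

21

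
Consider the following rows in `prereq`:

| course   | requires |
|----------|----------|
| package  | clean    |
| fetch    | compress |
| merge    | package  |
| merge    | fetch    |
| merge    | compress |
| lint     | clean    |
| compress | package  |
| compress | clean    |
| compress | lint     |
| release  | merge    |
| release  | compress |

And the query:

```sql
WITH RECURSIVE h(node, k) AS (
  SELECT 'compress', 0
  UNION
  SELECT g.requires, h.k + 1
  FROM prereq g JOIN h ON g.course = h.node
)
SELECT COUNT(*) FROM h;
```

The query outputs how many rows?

5

Base: (compress, k=0).
Iteration 1: edges from {compress} -> (clean, k=1), (lint, k=1), (package, k=1).
Iteration 2: edges from {clean,lint,package} -> (clean, k=2). [UNION drops 1 duplicate row(s)]
Iteration 3: no outgoing edges from {clean}; recursion stops.
Total rows emitted: 5.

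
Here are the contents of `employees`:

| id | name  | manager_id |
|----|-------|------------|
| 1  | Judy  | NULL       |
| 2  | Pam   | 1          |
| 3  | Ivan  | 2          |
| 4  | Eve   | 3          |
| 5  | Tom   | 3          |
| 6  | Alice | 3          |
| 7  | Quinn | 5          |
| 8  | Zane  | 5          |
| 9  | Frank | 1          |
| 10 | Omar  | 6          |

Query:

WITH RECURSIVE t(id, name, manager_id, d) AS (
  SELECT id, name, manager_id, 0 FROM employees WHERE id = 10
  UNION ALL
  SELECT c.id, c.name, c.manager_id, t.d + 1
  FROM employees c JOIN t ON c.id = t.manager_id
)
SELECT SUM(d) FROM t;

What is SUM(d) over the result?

10

Base: id=10 (Omar), manager_id=6, d 0.
Iteration 1: join on id=6 -> Alice (id 6, manager_id=3, d 1).
Iteration 2: join on id=3 -> Ivan (id 3, manager_id=2, d 2).
Iteration 3: join on id=2 -> Pam (id 2, manager_id=1, d 3).
Iteration 4: join on id=1 -> Judy (id 1, manager_id=NULL, d 4).
Iteration 5: manager_id is NULL; no match; recursion stops.
SUM(d) = 0 + 1 + 2 + 3 + 4 = 10.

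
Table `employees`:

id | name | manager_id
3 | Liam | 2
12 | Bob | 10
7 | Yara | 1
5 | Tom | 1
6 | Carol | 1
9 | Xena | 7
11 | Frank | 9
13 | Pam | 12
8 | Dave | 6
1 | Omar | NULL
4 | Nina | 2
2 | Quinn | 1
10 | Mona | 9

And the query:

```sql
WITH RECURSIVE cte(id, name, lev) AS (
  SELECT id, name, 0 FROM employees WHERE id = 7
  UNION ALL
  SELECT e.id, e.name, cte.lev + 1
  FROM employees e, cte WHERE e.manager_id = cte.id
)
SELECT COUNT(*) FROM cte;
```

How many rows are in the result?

Base: id=7 (Yara) at lev 0.
Iteration 1: rows with manager_id in {7} -> Xena (id 9, lev 1).
Iteration 2: rows with manager_id in {9} -> Mona (id 10, lev 2), Frank (id 11, lev 2).
Iteration 3: rows with manager_id in {10,11} -> Bob (id 12, lev 3).
Iteration 4: rows with manager_id in {12} -> Pam (id 13, lev 4).
Iteration 5: no rows with manager_id in {13}; recursion stops.
Total rows emitted: 6.

6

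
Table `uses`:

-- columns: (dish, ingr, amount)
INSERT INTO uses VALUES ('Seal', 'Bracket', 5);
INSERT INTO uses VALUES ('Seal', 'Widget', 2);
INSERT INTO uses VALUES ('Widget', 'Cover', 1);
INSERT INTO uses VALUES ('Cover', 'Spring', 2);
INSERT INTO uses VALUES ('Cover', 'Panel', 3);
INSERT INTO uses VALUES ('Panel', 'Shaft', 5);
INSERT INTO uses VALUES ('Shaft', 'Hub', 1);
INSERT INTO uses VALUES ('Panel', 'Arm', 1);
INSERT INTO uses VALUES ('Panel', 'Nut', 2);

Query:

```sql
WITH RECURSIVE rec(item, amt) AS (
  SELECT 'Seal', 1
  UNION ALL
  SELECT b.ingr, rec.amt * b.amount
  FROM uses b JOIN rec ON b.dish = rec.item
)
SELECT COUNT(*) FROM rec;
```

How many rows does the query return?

10

Base: (Seal, amt=1).
Iteration 1: components of {Seal} -> Bracket = 1*5 = 5, Widget = 1*2 = 2.
Iteration 2: components of {Bracket,Widget} -> Cover = 2*1 = 2.
Iteration 3: components of {Cover} -> Panel = 2*3 = 6, Spring = 2*2 = 4.
Iteration 4: components of {Panel,Spring} -> Arm = 6*1 = 6, Nut = 6*2 = 12, Shaft = 6*5 = 30.
Iteration 5: components of {Arm,Nut,Shaft} -> Hub = 30*1 = 30.
Iteration 6: no further components; recursion stops.
Total rows emitted: 10.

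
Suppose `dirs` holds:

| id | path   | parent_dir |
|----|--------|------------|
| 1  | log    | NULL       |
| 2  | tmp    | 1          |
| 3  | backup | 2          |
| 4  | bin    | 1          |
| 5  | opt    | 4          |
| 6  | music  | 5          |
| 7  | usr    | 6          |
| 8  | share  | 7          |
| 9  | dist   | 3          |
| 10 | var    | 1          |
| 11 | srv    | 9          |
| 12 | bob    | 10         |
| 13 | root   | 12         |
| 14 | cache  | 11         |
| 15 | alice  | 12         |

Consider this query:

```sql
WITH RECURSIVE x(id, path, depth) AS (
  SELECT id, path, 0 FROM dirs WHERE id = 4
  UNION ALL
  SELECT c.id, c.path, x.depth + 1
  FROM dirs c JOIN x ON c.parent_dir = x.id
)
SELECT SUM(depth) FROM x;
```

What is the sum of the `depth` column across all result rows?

Base: id=4 (bin) at depth 0.
Iteration 1: rows with parent_dir in {4} -> opt (id 5, depth 1).
Iteration 2: rows with parent_dir in {5} -> music (id 6, depth 2).
Iteration 3: rows with parent_dir in {6} -> usr (id 7, depth 3).
Iteration 4: rows with parent_dir in {7} -> share (id 8, depth 4).
Iteration 5: no rows with parent_dir in {8}; recursion stops.
SUM(depth) = 0 + 1 + 2 + 3 + 4 = 10.

10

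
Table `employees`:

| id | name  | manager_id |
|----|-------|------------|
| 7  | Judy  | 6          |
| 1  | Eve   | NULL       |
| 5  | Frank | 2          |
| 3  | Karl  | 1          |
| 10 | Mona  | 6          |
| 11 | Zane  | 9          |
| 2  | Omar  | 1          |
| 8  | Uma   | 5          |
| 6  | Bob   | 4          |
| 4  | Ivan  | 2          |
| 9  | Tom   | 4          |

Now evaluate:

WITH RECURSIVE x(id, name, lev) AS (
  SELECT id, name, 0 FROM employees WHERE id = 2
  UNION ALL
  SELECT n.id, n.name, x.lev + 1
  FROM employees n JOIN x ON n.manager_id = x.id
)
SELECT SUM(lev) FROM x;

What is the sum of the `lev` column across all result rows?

17

Base: id=2 (Omar) at lev 0.
Iteration 1: rows with manager_id in {2} -> Ivan (id 4, lev 1), Frank (id 5, lev 1).
Iteration 2: rows with manager_id in {4,5} -> Bob (id 6, lev 2), Uma (id 8, lev 2), Tom (id 9, lev 2).
Iteration 3: rows with manager_id in {6,8,9} -> Judy (id 7, lev 3), Mona (id 10, lev 3), Zane (id 11, lev 3).
Iteration 4: no rows with manager_id in {7,10,11}; recursion stops.
SUM(lev) = 0 + 1 + 1 + 2 + 2 + 2 + 3 + 3 + 3 = 17.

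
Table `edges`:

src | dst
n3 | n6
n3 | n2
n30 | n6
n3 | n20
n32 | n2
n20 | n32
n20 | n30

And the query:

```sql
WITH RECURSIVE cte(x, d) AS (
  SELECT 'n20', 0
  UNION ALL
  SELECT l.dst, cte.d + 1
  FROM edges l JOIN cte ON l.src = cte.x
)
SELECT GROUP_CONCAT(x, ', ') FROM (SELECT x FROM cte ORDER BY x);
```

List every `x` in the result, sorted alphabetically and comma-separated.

Base: (n20, d=0).
Iteration 1: edges from {n20} -> (n30, d=1), (n32, d=1).
Iteration 2: edges from {n30,n32} -> (n2, d=2), (n6, d=2).
Iteration 3: no outgoing edges from {n2,n6}; recursion stops.

n2, n20, n30, n32, n6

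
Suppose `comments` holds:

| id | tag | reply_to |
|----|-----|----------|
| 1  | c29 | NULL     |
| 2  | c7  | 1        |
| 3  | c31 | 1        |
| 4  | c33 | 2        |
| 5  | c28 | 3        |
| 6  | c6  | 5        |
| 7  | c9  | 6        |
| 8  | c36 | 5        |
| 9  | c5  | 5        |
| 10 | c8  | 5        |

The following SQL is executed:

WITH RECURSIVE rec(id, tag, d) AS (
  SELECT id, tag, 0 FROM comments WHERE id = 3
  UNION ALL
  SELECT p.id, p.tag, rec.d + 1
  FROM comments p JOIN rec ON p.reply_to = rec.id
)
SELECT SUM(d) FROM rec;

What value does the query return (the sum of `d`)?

12

Base: id=3 (c31) at d 0.
Iteration 1: rows with reply_to in {3} -> c28 (id 5, d 1).
Iteration 2: rows with reply_to in {5} -> c6 (id 6, d 2), c36 (id 8, d 2), c5 (id 9, d 2), c8 (id 10, d 2).
Iteration 3: rows with reply_to in {6,8,9,10} -> c9 (id 7, d 3).
Iteration 4: no rows with reply_to in {7}; recursion stops.
SUM(d) = 0 + 1 + 2 + 2 + 2 + 2 + 3 = 12.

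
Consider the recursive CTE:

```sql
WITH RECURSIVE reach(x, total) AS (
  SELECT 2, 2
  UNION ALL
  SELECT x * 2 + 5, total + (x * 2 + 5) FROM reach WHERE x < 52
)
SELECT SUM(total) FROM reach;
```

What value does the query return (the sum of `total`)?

Base: x=2, total=2.
Iteration 1: 2 < 52 holds -> x = 2 * 2 + 5 = 9, total = 2 + 9 = 11.
Iteration 2: 9 < 52 holds -> x = 9 * 2 + 5 = 23, total = 11 + 23 = 34.
Iteration 3: 23 < 52 holds -> x = 23 * 2 + 5 = 51, total = 34 + 51 = 85.
Iteration 4: 51 < 52 holds -> x = 51 * 2 + 5 = 107, total = 85 + 107 = 192.
Iteration 5: 107 < 52 fails; recursion stops.
SUM(total) = 2 + 11 + 34 + 85 + 192 = 324.

324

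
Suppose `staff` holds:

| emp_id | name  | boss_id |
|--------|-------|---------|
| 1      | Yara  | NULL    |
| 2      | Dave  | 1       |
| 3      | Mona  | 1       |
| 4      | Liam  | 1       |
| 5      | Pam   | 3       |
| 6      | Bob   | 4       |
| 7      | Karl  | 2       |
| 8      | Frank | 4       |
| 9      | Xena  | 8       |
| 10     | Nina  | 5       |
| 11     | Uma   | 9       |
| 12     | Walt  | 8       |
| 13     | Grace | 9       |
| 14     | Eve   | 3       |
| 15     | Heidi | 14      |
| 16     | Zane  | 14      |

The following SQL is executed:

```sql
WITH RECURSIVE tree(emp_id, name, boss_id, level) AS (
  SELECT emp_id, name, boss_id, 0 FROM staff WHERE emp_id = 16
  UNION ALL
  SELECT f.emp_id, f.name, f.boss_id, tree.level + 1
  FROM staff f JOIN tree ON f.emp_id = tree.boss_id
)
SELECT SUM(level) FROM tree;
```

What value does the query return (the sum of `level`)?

6

Base: emp_id=16 (Zane), boss_id=14, level 0.
Iteration 1: join on emp_id=14 -> Eve (id 14, boss_id=3, level 1).
Iteration 2: join on emp_id=3 -> Mona (id 3, boss_id=1, level 2).
Iteration 3: join on emp_id=1 -> Yara (id 1, boss_id=NULL, level 3).
Iteration 4: boss_id is NULL; no match; recursion stops.
SUM(level) = 0 + 1 + 2 + 3 = 6.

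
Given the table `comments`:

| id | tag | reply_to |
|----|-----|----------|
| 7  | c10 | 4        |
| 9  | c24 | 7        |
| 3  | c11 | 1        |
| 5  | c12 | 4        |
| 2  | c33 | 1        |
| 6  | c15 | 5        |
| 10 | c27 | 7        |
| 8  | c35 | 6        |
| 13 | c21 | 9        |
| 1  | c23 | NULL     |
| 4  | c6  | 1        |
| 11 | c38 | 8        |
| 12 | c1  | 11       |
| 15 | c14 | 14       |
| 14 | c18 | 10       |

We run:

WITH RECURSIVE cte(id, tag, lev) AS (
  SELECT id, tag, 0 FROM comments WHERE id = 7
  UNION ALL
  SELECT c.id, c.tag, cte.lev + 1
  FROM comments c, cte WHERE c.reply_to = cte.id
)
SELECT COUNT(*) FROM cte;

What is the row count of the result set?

Base: id=7 (c10) at lev 0.
Iteration 1: rows with reply_to in {7} -> c24 (id 9, lev 1), c27 (id 10, lev 1).
Iteration 2: rows with reply_to in {9,10} -> c21 (id 13, lev 2), c18 (id 14, lev 2).
Iteration 3: rows with reply_to in {13,14} -> c14 (id 15, lev 3).
Iteration 4: no rows with reply_to in {15}; recursion stops.
Total rows emitted: 6.

6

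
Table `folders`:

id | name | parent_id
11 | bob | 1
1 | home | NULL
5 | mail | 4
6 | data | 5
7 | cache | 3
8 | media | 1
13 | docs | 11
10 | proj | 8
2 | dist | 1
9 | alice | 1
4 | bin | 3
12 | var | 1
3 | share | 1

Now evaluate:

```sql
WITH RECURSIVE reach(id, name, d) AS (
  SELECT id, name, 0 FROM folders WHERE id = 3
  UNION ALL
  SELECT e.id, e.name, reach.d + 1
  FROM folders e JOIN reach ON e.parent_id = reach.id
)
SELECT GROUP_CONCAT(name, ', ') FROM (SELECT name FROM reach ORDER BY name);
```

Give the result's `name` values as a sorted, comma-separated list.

bin, cache, data, mail, share

Base: id=3 (share) at d 0.
Iteration 1: rows with parent_id in {3} -> bin (id 4, d 1), cache (id 7, d 1).
Iteration 2: rows with parent_id in {4,7} -> mail (id 5, d 2).
Iteration 3: rows with parent_id in {5} -> data (id 6, d 3).
Iteration 4: no rows with parent_id in {6}; recursion stops.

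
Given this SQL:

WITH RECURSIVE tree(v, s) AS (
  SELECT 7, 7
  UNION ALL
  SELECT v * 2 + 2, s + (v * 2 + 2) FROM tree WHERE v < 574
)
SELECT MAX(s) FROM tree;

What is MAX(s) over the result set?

Base: v=7, s=7.
Iteration 1: 7 < 574 holds -> v = 7 * 2 + 2 = 16, s = 7 + 16 = 23.
Iteration 2: 16 < 574 holds -> v = 16 * 2 + 2 = 34, s = 23 + 34 = 57.
Iteration 3: 34 < 574 holds -> v = 34 * 2 + 2 = 70, s = 57 + 70 = 127.
Iteration 4: 70 < 574 holds -> v = 70 * 2 + 2 = 142, s = 127 + 142 = 269.
Iteration 5: 142 < 574 holds -> v = 142 * 2 + 2 = 286, s = 269 + 286 = 555.
Iteration 6: 286 < 574 holds -> v = 286 * 2 + 2 = 574, s = 555 + 574 = 1129.
Iteration 7: 574 < 574 fails; recursion stops.
s values: 7, 23, 57, 127, 269, 555, 1129; the maximum is 1129.

1129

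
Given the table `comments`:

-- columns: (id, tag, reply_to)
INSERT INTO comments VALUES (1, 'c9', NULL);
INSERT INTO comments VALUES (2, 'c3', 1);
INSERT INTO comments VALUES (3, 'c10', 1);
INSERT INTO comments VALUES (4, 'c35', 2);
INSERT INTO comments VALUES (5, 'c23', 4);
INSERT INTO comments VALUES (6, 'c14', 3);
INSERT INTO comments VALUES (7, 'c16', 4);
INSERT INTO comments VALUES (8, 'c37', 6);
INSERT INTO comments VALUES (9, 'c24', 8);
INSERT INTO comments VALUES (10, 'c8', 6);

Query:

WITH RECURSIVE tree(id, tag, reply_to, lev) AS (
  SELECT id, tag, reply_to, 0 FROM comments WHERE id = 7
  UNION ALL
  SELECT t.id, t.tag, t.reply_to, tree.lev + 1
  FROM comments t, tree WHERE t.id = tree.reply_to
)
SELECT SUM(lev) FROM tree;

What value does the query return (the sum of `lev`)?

Base: id=7 (c16), reply_to=4, lev 0.
Iteration 1: join on id=4 -> c35 (id 4, reply_to=2, lev 1).
Iteration 2: join on id=2 -> c3 (id 2, reply_to=1, lev 2).
Iteration 3: join on id=1 -> c9 (id 1, reply_to=NULL, lev 3).
Iteration 4: reply_to is NULL; no match; recursion stops.
SUM(lev) = 0 + 1 + 2 + 3 = 6.

6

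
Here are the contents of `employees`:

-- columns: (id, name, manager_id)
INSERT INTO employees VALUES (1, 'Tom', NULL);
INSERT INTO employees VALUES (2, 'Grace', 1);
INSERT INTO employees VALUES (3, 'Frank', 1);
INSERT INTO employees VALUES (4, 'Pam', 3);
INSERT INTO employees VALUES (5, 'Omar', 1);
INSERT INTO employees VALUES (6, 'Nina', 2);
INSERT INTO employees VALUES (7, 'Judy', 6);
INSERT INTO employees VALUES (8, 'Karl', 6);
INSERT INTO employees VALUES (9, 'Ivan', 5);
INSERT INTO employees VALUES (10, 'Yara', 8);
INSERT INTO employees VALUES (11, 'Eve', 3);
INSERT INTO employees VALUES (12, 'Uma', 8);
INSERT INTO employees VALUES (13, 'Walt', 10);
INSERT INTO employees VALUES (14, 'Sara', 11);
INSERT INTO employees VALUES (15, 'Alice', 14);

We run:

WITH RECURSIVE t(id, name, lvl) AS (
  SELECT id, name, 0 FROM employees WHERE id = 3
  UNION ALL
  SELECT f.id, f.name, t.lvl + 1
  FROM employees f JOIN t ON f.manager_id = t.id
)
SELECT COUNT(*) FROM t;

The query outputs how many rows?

5

Base: id=3 (Frank) at lvl 0.
Iteration 1: rows with manager_id in {3} -> Pam (id 4, lvl 1), Eve (id 11, lvl 1).
Iteration 2: rows with manager_id in {4,11} -> Sara (id 14, lvl 2).
Iteration 3: rows with manager_id in {14} -> Alice (id 15, lvl 3).
Iteration 4: no rows with manager_id in {15}; recursion stops.
Total rows emitted: 5.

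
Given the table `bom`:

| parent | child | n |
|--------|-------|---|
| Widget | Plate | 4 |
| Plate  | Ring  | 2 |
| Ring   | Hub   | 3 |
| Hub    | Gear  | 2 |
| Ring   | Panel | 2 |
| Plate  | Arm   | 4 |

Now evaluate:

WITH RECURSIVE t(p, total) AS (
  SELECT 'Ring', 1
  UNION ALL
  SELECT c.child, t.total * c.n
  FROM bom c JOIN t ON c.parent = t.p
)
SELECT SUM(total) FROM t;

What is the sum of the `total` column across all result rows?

12

Base: (Ring, total=1).
Iteration 1: components of {Ring} -> Hub = 1*3 = 3, Panel = 1*2 = 2.
Iteration 2: components of {Hub,Panel} -> Gear = 3*2 = 6.
Iteration 3: no further components; recursion stops.
SUM(total) = 1 + 3 + 2 + 6 = 12.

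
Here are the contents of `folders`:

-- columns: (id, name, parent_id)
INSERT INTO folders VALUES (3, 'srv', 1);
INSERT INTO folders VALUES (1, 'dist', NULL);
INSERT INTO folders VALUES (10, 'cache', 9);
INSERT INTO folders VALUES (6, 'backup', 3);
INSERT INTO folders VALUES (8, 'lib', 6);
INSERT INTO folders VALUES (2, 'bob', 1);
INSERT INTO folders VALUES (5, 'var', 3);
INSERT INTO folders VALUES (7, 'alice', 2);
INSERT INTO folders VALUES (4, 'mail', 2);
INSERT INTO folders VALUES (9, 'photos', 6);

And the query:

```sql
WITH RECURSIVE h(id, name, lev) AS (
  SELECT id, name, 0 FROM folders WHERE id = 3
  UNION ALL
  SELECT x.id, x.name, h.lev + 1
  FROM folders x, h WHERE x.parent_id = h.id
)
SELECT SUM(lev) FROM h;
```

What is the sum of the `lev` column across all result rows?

9

Base: id=3 (srv) at lev 0.
Iteration 1: rows with parent_id in {3} -> var (id 5, lev 1), backup (id 6, lev 1).
Iteration 2: rows with parent_id in {5,6} -> lib (id 8, lev 2), photos (id 9, lev 2).
Iteration 3: rows with parent_id in {8,9} -> cache (id 10, lev 3).
Iteration 4: no rows with parent_id in {10}; recursion stops.
SUM(lev) = 0 + 1 + 1 + 2 + 2 + 3 = 9.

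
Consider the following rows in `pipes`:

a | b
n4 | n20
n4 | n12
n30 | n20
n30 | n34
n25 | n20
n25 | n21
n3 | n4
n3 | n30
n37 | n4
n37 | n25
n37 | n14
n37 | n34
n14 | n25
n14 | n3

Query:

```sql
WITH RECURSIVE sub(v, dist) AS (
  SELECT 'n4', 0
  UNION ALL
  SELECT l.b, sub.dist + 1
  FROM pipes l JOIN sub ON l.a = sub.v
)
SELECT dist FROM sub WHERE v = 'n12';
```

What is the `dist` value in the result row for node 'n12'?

Base: (n4, dist=0).
Iteration 1: edges from {n4} -> (n12, dist=1), (n20, dist=1).
Iteration 2: no outgoing edges from {n12,n20}; recursion stops.

1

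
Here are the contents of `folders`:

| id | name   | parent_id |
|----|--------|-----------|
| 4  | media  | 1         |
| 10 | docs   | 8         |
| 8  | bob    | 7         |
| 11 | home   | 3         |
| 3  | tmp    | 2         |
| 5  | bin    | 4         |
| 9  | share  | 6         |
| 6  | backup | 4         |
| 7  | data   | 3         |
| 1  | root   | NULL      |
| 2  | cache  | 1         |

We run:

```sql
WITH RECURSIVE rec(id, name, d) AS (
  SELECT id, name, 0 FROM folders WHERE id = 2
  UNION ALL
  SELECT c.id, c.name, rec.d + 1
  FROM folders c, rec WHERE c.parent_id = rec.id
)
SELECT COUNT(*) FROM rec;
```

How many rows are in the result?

6

Base: id=2 (cache) at d 0.
Iteration 1: rows with parent_id in {2} -> tmp (id 3, d 1).
Iteration 2: rows with parent_id in {3} -> data (id 7, d 2), home (id 11, d 2).
Iteration 3: rows with parent_id in {7,11} -> bob (id 8, d 3).
Iteration 4: rows with parent_id in {8} -> docs (id 10, d 4).
Iteration 5: no rows with parent_id in {10}; recursion stops.
Total rows emitted: 6.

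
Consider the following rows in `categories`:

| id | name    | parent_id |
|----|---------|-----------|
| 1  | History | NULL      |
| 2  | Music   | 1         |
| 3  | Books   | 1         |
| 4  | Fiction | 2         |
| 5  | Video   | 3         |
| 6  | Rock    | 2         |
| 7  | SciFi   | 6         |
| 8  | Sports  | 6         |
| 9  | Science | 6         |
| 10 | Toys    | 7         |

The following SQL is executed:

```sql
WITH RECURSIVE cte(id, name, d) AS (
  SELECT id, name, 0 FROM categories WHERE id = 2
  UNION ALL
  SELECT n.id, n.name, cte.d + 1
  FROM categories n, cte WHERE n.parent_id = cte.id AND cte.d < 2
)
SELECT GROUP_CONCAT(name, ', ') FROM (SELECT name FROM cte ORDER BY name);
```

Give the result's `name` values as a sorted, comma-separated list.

Base: id=2 (Music) at d 0.
Iteration 1: rows with parent_id in {2} -> Fiction (id 4, d 1), Rock (id 6, d 1).
Iteration 2: rows with parent_id in {4,6} -> SciFi (id 7, d 2), Sports (id 8, d 2), Science (id 9, d 2).
Iteration 3: d < 2 fails for all current rows; recursion stops.

Fiction, Music, Rock, SciFi, Science, Sports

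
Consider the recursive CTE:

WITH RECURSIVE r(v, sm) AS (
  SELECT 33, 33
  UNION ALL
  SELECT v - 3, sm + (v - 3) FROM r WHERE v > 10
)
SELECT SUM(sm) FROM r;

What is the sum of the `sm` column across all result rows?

Base: v=33, sm=33.
Iteration 1: 33 > 10 holds -> v = 33 - 3 = 30, sm = 33 + 30 = 63.
Iteration 2: 30 > 10 holds -> v = 30 - 3 = 27, sm = 63 + 27 = 90.
Iteration 3: 27 > 10 holds -> v = 27 - 3 = 24, sm = 90 + 24 = 114.
Iteration 4: 24 > 10 holds -> v = 24 - 3 = 21, sm = 114 + 21 = 135.
Iteration 5: 21 > 10 holds -> v = 21 - 3 = 18, sm = 135 + 18 = 153.
Iteration 6: 18 > 10 holds -> v = 18 - 3 = 15, sm = 153 + 15 = 168.
Iteration 7: 15 > 10 holds -> v = 15 - 3 = 12, sm = 168 + 12 = 180.
Iteration 8: 12 > 10 holds -> v = 12 - 3 = 9, sm = 180 + 9 = 189.
Iteration 9: 9 > 10 fails; recursion stops.
SUM(sm) = 33 + 63 + 90 + 114 + 135 + 153 + 168 + 180 + 189 = 1125.

1125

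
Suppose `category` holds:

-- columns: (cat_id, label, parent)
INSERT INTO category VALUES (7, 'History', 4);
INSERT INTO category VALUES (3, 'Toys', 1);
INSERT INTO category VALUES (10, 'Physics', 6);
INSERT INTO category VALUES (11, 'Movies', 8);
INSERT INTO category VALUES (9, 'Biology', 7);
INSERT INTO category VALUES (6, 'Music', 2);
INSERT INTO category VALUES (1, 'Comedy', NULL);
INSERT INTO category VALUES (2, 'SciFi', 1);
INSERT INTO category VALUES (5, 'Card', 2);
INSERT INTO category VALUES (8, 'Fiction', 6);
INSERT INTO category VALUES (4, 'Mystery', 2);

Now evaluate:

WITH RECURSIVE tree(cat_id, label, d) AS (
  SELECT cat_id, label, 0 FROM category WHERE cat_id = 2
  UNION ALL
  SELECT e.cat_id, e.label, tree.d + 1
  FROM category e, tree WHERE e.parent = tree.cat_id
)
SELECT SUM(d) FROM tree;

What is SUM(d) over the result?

Base: cat_id=2 (SciFi) at d 0.
Iteration 1: rows with parent in {2} -> Mystery (id 4, d 1), Card (id 5, d 1), Music (id 6, d 1).
Iteration 2: rows with parent in {4,5,6} -> History (id 7, d 2), Fiction (id 8, d 2), Physics (id 10, d 2).
Iteration 3: rows with parent in {7,8,10} -> Biology (id 9, d 3), Movies (id 11, d 3).
Iteration 4: no rows with parent in {9,11}; recursion stops.
SUM(d) = 0 + 1 + 1 + 1 + 2 + 2 + 2 + 3 + 3 = 15.

15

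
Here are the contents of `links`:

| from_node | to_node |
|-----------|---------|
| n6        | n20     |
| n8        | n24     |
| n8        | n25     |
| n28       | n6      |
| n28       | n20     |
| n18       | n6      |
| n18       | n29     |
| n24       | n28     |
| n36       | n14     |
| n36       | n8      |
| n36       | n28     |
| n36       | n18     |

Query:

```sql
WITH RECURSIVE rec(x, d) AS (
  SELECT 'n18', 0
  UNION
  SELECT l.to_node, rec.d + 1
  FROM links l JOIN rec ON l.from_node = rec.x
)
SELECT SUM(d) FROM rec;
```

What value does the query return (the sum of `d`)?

Base: (n18, d=0).
Iteration 1: edges from {n18} -> (n29, d=1), (n6, d=1).
Iteration 2: edges from {n29,n6} -> (n20, d=2).
Iteration 3: no outgoing edges from {n20}; recursion stops.
SUM(d) = 0 + 1 + 1 + 2 = 4.

4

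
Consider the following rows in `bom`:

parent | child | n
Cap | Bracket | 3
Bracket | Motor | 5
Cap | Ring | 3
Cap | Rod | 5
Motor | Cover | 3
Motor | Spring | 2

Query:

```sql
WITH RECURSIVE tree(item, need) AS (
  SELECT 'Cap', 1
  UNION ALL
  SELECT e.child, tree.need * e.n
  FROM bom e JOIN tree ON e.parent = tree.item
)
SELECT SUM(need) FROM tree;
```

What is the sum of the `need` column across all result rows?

Base: (Cap, need=1).
Iteration 1: components of {Cap} -> Bracket = 1*3 = 3, Ring = 1*3 = 3, Rod = 1*5 = 5.
Iteration 2: components of {Bracket,Ring,Rod} -> Motor = 3*5 = 15.
Iteration 3: components of {Motor} -> Cover = 15*3 = 45, Spring = 15*2 = 30.
Iteration 4: no further components; recursion stops.
SUM(need) = 1 + 3 + 3 + 5 + 15 + 45 + 30 = 102.

102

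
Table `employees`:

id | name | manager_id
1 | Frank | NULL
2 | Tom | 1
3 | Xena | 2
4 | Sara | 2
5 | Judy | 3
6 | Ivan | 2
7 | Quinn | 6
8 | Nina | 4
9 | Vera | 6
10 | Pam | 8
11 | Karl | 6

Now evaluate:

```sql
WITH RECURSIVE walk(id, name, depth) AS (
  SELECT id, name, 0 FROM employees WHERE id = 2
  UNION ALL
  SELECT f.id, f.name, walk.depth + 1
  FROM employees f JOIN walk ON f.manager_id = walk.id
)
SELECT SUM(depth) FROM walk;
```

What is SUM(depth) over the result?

Base: id=2 (Tom) at depth 0.
Iteration 1: rows with manager_id in {2} -> Xena (id 3, depth 1), Sara (id 4, depth 1), Ivan (id 6, depth 1).
Iteration 2: rows with manager_id in {3,4,6} -> Judy (id 5, depth 2), Quinn (id 7, depth 2), Nina (id 8, depth 2), Vera (id 9, depth 2), Karl (id 11, depth 2).
Iteration 3: rows with manager_id in {5,7,8,9,11} -> Pam (id 10, depth 3).
Iteration 4: no rows with manager_id in {10}; recursion stops.
SUM(depth) = 0 + 1 + 1 + 1 + 2 + 2 + 2 + 2 + 2 + 3 = 16.

16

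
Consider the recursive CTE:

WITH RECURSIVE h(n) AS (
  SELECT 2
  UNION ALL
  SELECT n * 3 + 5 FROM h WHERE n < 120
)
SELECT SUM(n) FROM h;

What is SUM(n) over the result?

532

Base: n=2.
Iteration 1: 2 < 120 holds -> n = 2 * 3 + 5 = 11.
Iteration 2: 11 < 120 holds -> n = 11 * 3 + 5 = 38.
Iteration 3: 38 < 120 holds -> n = 38 * 3 + 5 = 119.
Iteration 4: 119 < 120 holds -> n = 119 * 3 + 5 = 362.
Iteration 5: 362 < 120 fails; recursion stops.
SUM(n) = 2 + 11 + 38 + 119 + 362 = 532.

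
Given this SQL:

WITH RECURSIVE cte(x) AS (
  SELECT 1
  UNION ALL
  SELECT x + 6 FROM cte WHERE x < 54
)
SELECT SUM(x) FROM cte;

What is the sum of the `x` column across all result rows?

Base: x=1.
Iteration 1: 1 < 54 holds -> x = 1 + 6 = 7.
Iteration 2: 7 < 54 holds -> x = 7 + 6 = 13.
Iteration 3: 13 < 54 holds -> x = 13 + 6 = 19.
Iteration 4: 19 < 54 holds -> x = 19 + 6 = 25.
Iteration 5: 25 < 54 holds -> x = 25 + 6 = 31.
Iteration 6: 31 < 54 holds -> x = 31 + 6 = 37.
Iteration 7: 37 < 54 holds -> x = 37 + 6 = 43.
Iteration 8: 43 < 54 holds -> x = 43 + 6 = 49.
Iteration 9: 49 < 54 holds -> x = 49 + 6 = 55.
Iteration 10: 55 < 54 fails; recursion stops.
SUM(x) = 1 + 7 + 13 + 19 + 25 + 31 + 37 + 43 + 49 + 55 = 280.

280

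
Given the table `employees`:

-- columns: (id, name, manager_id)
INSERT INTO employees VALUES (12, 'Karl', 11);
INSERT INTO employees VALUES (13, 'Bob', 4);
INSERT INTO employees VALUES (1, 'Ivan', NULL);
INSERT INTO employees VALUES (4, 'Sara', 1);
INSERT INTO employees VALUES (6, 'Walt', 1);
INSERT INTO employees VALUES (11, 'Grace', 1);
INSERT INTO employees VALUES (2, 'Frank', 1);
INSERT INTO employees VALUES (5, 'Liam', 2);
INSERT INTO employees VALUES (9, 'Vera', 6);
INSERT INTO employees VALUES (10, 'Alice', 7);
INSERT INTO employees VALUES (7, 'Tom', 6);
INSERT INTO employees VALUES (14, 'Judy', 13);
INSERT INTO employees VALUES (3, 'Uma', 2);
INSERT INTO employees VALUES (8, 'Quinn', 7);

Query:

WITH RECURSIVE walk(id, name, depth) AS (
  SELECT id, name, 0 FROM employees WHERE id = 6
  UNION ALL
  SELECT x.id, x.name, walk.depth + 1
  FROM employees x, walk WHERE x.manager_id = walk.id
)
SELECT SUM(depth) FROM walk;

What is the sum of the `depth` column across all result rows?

6

Base: id=6 (Walt) at depth 0.
Iteration 1: rows with manager_id in {6} -> Tom (id 7, depth 1), Vera (id 9, depth 1).
Iteration 2: rows with manager_id in {7,9} -> Quinn (id 8, depth 2), Alice (id 10, depth 2).
Iteration 3: no rows with manager_id in {8,10}; recursion stops.
SUM(depth) = 0 + 1 + 1 + 2 + 2 = 6.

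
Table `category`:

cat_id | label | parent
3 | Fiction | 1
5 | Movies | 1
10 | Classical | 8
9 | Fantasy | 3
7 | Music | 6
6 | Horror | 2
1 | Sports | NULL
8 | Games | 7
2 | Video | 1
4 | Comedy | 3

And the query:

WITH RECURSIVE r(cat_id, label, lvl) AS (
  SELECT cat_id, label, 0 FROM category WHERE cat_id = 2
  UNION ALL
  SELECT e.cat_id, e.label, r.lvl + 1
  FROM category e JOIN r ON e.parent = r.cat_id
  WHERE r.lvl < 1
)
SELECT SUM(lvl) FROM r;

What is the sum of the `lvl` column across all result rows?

1

Base: cat_id=2 (Video) at lvl 0.
Iteration 1: rows with parent in {2} -> Horror (id 6, lvl 1).
Iteration 2: lvl < 1 fails for all current rows; recursion stops.
SUM(lvl) = 0 + 1 = 1.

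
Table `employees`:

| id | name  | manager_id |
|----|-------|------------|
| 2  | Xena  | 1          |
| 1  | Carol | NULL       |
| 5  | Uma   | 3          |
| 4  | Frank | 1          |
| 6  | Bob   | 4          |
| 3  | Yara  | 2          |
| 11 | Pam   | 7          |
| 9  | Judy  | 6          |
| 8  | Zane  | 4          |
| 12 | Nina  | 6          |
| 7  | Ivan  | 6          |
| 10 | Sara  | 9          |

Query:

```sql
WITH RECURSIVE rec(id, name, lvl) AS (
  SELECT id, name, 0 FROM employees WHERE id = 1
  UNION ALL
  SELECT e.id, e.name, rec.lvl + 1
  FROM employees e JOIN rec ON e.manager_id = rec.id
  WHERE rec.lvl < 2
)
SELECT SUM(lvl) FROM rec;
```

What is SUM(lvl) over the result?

8

Base: id=1 (Carol) at lvl 0.
Iteration 1: rows with manager_id in {1} -> Xena (id 2, lvl 1), Frank (id 4, lvl 1).
Iteration 2: rows with manager_id in {2,4} -> Yara (id 3, lvl 2), Bob (id 6, lvl 2), Zane (id 8, lvl 2).
Iteration 3: lvl < 2 fails for all current rows; recursion stops.
SUM(lvl) = 0 + 1 + 1 + 2 + 2 + 2 = 8.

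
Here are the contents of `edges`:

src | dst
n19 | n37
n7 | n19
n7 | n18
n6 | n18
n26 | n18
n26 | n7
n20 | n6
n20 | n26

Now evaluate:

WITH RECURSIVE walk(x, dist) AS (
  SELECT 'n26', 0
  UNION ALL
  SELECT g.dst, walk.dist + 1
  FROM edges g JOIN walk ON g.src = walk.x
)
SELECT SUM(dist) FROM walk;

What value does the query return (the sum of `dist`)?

9

Base: (n26, dist=0).
Iteration 1: edges from {n26} -> (n18, dist=1), (n7, dist=1).
Iteration 2: edges from {n18,n7} -> (n18, dist=2), (n19, dist=2).
Iteration 3: edges from {n18,n19} -> (n37, dist=3).
Iteration 4: no outgoing edges from {n37}; recursion stops.
SUM(dist) = 0 + 1 + 1 + 2 + 2 + 3 = 9.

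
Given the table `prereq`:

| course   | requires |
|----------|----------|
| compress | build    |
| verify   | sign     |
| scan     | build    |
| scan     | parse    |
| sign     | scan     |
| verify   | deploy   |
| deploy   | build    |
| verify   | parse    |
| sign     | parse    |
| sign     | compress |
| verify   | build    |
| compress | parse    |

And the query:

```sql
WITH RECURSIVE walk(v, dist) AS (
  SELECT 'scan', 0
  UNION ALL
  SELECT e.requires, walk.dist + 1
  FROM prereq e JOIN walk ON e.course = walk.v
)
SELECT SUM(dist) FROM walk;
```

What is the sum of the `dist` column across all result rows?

Base: (scan, dist=0).
Iteration 1: edges from {scan} -> (build, dist=1), (parse, dist=1).
Iteration 2: no outgoing edges from {build,parse}; recursion stops.
SUM(dist) = 0 + 1 + 1 = 2.

2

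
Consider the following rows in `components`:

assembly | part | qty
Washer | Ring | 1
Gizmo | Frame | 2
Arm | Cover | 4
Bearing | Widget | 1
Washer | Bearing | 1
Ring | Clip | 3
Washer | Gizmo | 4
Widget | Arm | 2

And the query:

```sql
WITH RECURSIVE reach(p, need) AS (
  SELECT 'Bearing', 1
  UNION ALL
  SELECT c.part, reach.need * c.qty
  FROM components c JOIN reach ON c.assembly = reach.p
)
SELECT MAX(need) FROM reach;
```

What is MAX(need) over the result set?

Base: (Bearing, need=1).
Iteration 1: components of {Bearing} -> Widget = 1*1 = 1.
Iteration 2: components of {Widget} -> Arm = 1*2 = 2.
Iteration 3: components of {Arm} -> Cover = 2*4 = 8.
Iteration 4: no further components; recursion stops.
need values: 1, 1, 2, 8; the maximum is 8.

8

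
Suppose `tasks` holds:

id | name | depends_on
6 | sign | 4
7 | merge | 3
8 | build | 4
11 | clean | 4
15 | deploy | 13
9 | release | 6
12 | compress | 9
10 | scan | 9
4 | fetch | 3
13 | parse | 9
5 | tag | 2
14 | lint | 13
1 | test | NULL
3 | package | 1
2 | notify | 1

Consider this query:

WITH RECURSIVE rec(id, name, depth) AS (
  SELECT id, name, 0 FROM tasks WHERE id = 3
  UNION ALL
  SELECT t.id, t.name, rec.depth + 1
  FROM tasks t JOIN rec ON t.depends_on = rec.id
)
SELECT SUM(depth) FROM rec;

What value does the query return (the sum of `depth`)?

Base: id=3 (package) at depth 0.
Iteration 1: rows with depends_on in {3} -> fetch (id 4, depth 1), merge (id 7, depth 1).
Iteration 2: rows with depends_on in {4,7} -> sign (id 6, depth 2), build (id 8, depth 2), clean (id 11, depth 2).
Iteration 3: rows with depends_on in {6,8,11} -> release (id 9, depth 3).
Iteration 4: rows with depends_on in {9} -> scan (id 10, depth 4), compress (id 12, depth 4), parse (id 13, depth 4).
Iteration 5: rows with depends_on in {10,12,13} -> lint (id 14, depth 5), deploy (id 15, depth 5).
Iteration 6: no rows with depends_on in {14,15}; recursion stops.
SUM(depth) = 0 + 1 + 1 + 2 + 2 + 2 + 3 + 4 + 4 + 4 + 5 + 5 = 33.

33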